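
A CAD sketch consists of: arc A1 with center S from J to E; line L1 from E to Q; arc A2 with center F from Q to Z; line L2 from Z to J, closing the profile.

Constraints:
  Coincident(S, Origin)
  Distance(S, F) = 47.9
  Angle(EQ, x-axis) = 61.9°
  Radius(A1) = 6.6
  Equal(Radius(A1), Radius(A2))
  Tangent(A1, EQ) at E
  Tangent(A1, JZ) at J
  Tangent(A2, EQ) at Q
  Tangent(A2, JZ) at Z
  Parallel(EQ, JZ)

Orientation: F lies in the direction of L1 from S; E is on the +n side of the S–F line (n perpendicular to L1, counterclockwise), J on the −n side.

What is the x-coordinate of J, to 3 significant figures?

5.82

S is at the origin and F lies 47.9 along u from S, so F = 47.9·u = (22.6, 42.3). Tangency of A1 to both parallel lines with radius 6.6 puts E and J at S ± 6.6·n: E = (-5.82, 3.11), J = (5.82, -3.11). So J.x = 5.82.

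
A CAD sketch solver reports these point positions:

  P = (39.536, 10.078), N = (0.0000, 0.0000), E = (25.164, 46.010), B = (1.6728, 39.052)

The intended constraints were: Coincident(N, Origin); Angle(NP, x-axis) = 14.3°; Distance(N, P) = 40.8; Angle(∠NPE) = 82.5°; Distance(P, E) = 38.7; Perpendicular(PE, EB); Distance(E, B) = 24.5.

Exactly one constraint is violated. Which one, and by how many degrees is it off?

Perpendicular(PE, EB) — off by 5.30°.

N = (0.00, 0.00) ✓; NP at 14.30° ✓; |NP| = 40.80 ✓; ∠NPE = 82.50° ✓; |PE| = 38.70 ✓; ∠(PE, EB) = 84.70° ✗; |EB| = 24.50 ✓.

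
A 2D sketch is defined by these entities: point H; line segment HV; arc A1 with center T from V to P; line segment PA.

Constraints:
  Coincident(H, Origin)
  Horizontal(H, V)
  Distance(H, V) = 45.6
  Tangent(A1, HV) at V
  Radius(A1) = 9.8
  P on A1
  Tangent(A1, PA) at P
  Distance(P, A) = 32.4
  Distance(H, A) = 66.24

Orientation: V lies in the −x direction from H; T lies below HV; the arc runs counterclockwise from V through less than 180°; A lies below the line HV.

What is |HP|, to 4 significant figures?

56.43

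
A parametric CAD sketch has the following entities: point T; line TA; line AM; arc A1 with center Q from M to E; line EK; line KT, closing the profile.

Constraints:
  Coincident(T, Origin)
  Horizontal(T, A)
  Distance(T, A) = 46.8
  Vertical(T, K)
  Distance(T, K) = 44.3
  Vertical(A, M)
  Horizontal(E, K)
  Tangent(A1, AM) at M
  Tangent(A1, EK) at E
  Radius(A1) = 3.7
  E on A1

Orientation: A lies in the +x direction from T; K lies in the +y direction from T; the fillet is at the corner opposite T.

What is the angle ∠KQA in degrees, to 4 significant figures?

100.1°

T is at the origin; TA is horizontal with |TA| = 46.8 and A on the +x side, so A = (46.80, 0.000). TK is vertical with |TK| = 44.3 and K on the +y side, so K = (0.000, 44.30). The virtual corner opposite T is at (46.80, 44.30). Tangency of A1 to AM means the radius QM is perpendicular to AM and the tangent condition forces QE to be normal to EK, with radius 3.7, so the center Q sits 3.7 in from both sides at Q = (43.10, 40.60). Then cos ∠KQA = QK·QA / (|QK||QA|), giving 100.1°.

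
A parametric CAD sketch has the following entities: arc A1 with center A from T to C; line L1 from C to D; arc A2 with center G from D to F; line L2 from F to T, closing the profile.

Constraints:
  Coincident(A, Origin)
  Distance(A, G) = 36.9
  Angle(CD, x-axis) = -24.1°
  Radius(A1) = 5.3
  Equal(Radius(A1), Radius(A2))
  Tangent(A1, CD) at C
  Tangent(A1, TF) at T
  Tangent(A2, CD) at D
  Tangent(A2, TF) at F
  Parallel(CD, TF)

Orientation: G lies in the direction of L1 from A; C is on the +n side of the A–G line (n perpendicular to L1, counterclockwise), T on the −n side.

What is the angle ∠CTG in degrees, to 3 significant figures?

81.8°

The slot axis is L1's direction at -24.1°, so u = (cos -24.1°, sin -24.1°) = (0.913, -0.408) and n = (−sin -24.1°, cos -24.1°) = (0.408, 0.913). A is at the origin and G lies 36.9 along u from A, so G = 36.9·u = (33.7, -15.1). Tangency of A1 to both parallel lines with radius 5.3 puts C and T at A ± 5.3·n: C = (2.16, 4.84), T = (-2.16, -4.84). Then cos ∠CTG = TC·TG / (|TC||TG|), giving 81.8°.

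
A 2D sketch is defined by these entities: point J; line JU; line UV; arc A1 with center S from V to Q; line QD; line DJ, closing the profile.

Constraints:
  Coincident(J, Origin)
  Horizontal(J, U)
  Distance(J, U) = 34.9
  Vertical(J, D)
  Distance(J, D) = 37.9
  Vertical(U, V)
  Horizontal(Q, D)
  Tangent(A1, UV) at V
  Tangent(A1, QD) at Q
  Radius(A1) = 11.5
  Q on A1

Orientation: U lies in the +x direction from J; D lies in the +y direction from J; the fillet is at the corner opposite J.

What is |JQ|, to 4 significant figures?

44.54

J is at the origin; JU is horizontal with |JU| = 34.9 and U on the +x side, so U = (34.90, 0.000). J and D share the same x with |JD| = 37.9 and D on the +y side, so D = (0.000, 37.90). The virtual corner opposite J is at (34.90, 37.90). The tangent condition forces SV to be normal to UV and A1 meets QD tangentially, so SQ is at right angles to QD, with radius 11.5, so the center S sits 11.5 in from both sides at S = (23.40, 26.40). That places the tangent points at V = (34.90, 26.40) on UV and Q = (23.40, 37.90) on QD. Then |JQ| = |Q − J| = 44.54.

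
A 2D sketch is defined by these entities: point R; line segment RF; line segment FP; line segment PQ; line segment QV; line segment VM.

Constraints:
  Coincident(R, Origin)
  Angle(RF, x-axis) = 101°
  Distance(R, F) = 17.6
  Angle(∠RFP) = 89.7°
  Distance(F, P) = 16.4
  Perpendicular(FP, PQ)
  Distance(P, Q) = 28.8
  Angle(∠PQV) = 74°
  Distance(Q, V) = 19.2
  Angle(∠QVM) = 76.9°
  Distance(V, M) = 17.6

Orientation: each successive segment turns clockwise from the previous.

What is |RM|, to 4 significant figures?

11.44

∠PQV = 74.0° gives QV at 174.7° from the x-axis; with |QV| = 19.2, V = (-1.014, -6.204). ∠QVM = 76.9° gives VM at 71.60° from the x-axis; with |VM| = 17.6, M = (4.541, 10.50). Then |RM| = |M − R| = 11.44.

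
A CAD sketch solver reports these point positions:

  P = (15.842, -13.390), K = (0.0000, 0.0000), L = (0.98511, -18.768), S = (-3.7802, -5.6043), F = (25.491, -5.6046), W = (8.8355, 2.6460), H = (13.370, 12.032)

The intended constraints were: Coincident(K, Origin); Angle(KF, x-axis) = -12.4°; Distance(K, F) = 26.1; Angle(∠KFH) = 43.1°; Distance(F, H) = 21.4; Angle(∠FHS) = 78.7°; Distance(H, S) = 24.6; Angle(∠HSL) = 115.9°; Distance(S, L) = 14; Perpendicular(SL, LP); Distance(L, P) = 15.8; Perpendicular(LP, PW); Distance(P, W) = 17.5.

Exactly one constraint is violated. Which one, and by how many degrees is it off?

Perpendicular(LP, PW) — off by 3.70°.

K = (0.00, 0.00) ✓; KF at -12.40° ✓; |KF| = 26.10 ✓; ∠KFH = 43.10° ✓; |FH| = 21.40 ✓; ∠FHS = 78.70° ✓; |HS| = 24.60 ✓; ∠HSL = 115.9° ✓; |SL| = 14.00 ✓; ∠(SL, LP) = 90.00° ✓; |LP| = 15.80 ✓; ∠(LP, PW) = 93.70° ✗; |PW| = 17.50 ✓.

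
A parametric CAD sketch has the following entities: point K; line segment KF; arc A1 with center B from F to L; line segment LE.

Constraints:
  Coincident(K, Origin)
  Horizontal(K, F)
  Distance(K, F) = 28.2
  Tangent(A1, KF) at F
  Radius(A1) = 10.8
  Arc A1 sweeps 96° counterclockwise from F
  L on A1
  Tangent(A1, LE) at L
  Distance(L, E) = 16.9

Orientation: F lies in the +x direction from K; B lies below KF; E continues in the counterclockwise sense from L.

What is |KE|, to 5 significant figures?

34.575

On A1, F sits at bearing 90° from B; a 96° counterclockwise sweep puts L at bearing 186°, so L = B + 10.8·(cos 186°, sin 186°) = (17.459, -11.929). A1 meets LE tangentially, so BL is at right angles to LE, so LE runs along (−sin 186°, cos 186°); with |LE| = 16.9, E = (19.226, -28.736). Then |KE| = |E − K| = 34.575.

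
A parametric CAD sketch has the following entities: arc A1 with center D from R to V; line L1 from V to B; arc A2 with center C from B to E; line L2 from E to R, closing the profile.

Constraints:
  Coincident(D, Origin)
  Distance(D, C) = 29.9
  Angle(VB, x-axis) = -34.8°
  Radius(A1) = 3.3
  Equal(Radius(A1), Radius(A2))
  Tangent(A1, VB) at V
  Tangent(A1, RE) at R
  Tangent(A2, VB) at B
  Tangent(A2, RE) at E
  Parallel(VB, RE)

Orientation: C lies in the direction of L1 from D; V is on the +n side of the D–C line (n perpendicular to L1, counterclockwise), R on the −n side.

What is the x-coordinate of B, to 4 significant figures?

26.44

Tangency of A1 to both parallel lines with radius 3.3 puts V and R at D ± 3.3·n: V = (1.883, 2.710), R = (-1.883, -2.710). Equal radii place B and E the same way about C: B = C + 3.3·n = (26.44, -14.35), E = C − 3.3·n = (22.67, -19.77). So B.x = 26.44.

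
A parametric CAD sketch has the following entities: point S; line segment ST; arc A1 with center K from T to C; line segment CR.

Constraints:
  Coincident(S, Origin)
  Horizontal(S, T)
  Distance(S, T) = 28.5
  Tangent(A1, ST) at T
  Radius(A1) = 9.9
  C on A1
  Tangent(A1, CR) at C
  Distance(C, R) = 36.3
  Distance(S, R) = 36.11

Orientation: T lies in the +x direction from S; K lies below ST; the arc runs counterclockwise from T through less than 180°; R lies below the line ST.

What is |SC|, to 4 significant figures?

20.56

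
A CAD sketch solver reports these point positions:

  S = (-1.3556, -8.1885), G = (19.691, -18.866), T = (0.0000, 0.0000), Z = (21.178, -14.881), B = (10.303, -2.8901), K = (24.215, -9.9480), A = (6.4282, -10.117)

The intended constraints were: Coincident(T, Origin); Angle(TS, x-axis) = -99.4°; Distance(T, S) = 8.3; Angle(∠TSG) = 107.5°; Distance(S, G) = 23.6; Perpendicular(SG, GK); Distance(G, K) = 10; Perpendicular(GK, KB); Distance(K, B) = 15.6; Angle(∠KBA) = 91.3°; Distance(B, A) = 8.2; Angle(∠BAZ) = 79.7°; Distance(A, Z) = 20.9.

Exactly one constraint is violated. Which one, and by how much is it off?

Distance(A, Z) = 20.9 — off by 5.40.

T = (0.00, 0.00) ✓; TS at -99.40° ✓; |TS| = 8.300 ✓; ∠TSG = 107.5° ✓; |SG| = 23.60 ✓; ∠(SG, GK) = 90.00° ✓; |GK| = 10.00 ✓; ∠(GK, KB) = 90.00° ✓; |KB| = 15.60 ✓; ∠KBA = 91.30° ✓; |BA| = 8.200 ✓; ∠BAZ = 79.70° ✓; |AZ| = 15.50 ✗.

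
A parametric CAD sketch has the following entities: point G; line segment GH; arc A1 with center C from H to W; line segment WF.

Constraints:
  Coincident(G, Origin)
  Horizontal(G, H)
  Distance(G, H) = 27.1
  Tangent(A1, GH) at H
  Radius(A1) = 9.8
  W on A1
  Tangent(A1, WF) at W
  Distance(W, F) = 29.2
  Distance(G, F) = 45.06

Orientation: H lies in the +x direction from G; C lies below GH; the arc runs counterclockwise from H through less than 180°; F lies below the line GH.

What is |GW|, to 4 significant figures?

20.54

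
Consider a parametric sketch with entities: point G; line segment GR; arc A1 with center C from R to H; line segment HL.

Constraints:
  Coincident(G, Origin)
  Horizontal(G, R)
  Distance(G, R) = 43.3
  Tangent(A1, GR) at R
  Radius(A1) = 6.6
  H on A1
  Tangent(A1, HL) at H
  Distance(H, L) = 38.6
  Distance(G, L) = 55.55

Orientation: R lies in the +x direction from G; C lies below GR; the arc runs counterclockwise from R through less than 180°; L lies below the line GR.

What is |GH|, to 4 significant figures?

37.22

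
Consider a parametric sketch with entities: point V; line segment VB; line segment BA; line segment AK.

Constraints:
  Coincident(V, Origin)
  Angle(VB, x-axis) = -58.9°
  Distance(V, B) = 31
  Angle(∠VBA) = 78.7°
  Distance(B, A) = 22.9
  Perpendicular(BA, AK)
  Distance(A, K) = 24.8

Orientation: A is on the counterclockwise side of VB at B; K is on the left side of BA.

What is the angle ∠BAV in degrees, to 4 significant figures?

61.04°

V is at the origin; VB runs at -58.9° with length 31.0, so B = 31.0·(cos -58.9°, sin -58.9°) = (16.01, -26.54). ∠VBA = 78.7°, so BA runs at -58.9° + (180° − 78.7°) = 42.40° from the x-axis; with |BA| = 22.9, A = B + 22.9·(cos 42.40°, sin 42.40°) = (32.92, -11.10). Then cos ∠BAV = AB·AV / (|AB||AV|), giving 61.04°.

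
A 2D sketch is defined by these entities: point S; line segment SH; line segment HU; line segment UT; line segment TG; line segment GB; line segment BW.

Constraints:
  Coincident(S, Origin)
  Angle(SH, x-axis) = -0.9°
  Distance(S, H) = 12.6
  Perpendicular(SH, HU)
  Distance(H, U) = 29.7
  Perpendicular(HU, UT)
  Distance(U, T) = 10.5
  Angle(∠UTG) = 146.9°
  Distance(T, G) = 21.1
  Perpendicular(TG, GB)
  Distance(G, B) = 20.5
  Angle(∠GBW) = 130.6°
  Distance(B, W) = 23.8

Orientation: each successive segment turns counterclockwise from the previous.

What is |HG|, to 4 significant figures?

33.53

S is at the origin; SH runs at -0.9° with length 12.6, so H = (12.60, -0.1979). SH is perpendicular to HU, so HU runs at 89.10°; with |HU| = 29.7, U = (13.06, 29.50). HU is perpendicular to UT, so UT runs at 179.1°; with |UT| = 10.5, T = (2.566, 29.66). ∠UTG = 146.9° gives TG at -147.8° from the x-axis; with |TG| = 21.1, G = (-15.29, 18.42). Then |HG| = |G − H| = 33.53.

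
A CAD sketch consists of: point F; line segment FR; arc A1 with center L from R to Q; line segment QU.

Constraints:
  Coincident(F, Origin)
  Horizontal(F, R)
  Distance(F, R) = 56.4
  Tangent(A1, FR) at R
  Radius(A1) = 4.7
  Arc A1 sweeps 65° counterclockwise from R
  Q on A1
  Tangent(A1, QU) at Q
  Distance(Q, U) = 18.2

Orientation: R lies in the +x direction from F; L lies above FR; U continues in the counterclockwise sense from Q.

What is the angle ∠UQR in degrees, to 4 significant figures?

147.5°

F is at the origin; FR is horizontal with |FR| = 56.4 and R on the +x side, so R = (56.40, 0.000). The tangent condition forces LR to be normal to FR, so L = R + (0, 4.7) = (56.40, 4.700). On A1, R sits at bearing -90° from L; a 65° counterclockwise sweep puts Q at bearing -25°, so Q = L + 4.7·(cos -25°, sin -25°) = (60.66, 2.714). Since A1 is tangent to QU there, LQ ⟂ QU, so QU runs along (−sin -25°, cos -25°); with |QU| = 18.2, U = (68.35, 19.21). Then cos ∠UQR = QU·QR / (|QU||QR|), giving 147.5°.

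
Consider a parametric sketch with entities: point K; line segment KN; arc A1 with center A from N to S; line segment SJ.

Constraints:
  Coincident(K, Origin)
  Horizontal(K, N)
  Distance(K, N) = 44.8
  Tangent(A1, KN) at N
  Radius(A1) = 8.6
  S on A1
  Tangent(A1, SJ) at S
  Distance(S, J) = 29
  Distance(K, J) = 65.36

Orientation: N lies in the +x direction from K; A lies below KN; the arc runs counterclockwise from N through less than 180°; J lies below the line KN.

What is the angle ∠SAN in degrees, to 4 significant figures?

123.2°

Checks: |AS| = 8.600 ✓; ∠(AS, SJ) = 90.00° ✓; |SJ| = 29.00 ✓; |KJ| = 65.36 ✓.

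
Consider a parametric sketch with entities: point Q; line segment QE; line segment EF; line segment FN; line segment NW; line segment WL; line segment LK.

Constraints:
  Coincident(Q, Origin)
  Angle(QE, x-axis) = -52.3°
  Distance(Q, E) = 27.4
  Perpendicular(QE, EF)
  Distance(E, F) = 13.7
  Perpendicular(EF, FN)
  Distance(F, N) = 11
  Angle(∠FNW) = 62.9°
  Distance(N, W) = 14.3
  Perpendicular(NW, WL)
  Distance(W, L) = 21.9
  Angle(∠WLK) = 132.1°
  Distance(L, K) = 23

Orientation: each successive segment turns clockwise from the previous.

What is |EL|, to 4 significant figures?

18.58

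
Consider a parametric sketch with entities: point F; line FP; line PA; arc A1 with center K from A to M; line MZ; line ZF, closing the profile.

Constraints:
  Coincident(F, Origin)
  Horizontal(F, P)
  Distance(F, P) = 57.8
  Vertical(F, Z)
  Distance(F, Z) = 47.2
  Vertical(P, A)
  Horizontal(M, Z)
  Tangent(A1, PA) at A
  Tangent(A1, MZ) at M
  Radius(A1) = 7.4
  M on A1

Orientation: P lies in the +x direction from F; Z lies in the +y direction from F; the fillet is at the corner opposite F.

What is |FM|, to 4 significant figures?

69.05

F is at the origin; FP is horizontal with |FP| = 57.8 and P on the +x side, so P = (57.80, 0.000). FZ is vertical with |FZ| = 47.2 and Z on the +y side, so Z = (0.000, 47.20). The virtual corner opposite F is at (57.80, 47.20). Tangency of A1 to PA means the radius KA is perpendicular to PA and the tangent condition forces KM to be normal to MZ, with radius 7.4, so the center K sits 7.4 in from both sides at K = (50.40, 39.80). That places the tangent points at A = (57.80, 39.80) on PA and M = (50.40, 47.20) on MZ. Then |FM| = |M − F| = 69.05.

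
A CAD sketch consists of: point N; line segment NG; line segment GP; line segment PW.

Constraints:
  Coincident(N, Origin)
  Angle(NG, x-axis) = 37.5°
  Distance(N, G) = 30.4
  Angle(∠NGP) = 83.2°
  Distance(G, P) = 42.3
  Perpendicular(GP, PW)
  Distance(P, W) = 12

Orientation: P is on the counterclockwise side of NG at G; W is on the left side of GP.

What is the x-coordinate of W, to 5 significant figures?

-14.013

N is at the origin; NG runs at 37.5° with length 30.4, so G = 30.4·(cos 37.5°, sin 37.5°) = (24.118, 18.506). ∠NGP = 83.2°, so GP runs at 37.5° + (180° − 83.2°) = 134.30° from the x-axis; with |GP| = 42.3, P = G + 42.3·(cos 134.30°, sin 134.30°) = (-5.4250, 48.780). The perpendicularity gives PW at right angles to GP; with |PW| = 12.0 on the left of GP, W = P + 12.0·(-0.71569, -0.69842) = (-14.013, 40.399). So W.x = -14.013.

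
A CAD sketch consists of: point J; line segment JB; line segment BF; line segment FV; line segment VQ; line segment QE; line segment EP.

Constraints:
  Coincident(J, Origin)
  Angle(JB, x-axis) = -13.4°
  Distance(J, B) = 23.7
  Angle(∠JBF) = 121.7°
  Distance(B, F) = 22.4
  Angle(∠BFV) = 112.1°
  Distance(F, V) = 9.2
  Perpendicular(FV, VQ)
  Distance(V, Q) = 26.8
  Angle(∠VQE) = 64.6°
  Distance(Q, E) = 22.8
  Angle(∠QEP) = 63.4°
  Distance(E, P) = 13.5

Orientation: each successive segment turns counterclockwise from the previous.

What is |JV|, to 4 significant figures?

40.04

J is at the origin; JB runs at -13.4° with length 23.7, so B = (23.05, -5.492). ∠JBF = 121.7° gives BF at 44.90° from the x-axis; with |BF| = 22.4, F = (38.92, 10.32). ∠BFV = 112.1° gives FV at 112.8° from the x-axis; with |FV| = 9.2, V = (35.36, 18.80). Then |JV| = |V − J| = 40.04.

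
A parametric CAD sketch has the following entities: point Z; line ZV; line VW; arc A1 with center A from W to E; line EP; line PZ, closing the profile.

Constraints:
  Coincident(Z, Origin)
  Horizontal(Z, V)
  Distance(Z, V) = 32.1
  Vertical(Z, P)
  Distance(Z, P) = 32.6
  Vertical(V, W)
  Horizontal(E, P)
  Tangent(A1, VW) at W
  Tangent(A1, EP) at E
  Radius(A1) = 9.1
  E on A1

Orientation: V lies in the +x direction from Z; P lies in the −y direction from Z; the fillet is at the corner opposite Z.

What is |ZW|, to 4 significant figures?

39.78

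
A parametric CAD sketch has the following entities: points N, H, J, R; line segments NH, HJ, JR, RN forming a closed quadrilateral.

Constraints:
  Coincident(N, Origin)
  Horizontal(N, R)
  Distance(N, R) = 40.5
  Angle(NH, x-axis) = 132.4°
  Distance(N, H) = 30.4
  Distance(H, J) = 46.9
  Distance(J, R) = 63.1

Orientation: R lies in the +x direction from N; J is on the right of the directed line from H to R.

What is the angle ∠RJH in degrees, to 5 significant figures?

70.698°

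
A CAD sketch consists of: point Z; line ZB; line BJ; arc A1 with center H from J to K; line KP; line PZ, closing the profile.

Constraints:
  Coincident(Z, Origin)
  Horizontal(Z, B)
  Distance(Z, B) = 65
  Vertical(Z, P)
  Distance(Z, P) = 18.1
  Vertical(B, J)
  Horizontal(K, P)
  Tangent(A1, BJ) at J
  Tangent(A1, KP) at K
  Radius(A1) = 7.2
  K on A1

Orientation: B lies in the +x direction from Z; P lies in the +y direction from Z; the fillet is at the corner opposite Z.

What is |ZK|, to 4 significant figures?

60.57

Z is at the origin; Z and B share the same y with |ZB| = 65.0 and B on the +x side, so B = (65.00, 0.000). ZP is vertical with |ZP| = 18.1 and P on the +y side, so P = (0.000, 18.10). The virtual corner opposite Z is at (65.00, 18.10). Since A1 is tangent to BJ there, HJ ⟂ BJ and since A1 is tangent to KP there, HK ⟂ KP, with radius 7.2, so the center H sits 7.2 in from both sides at H = (57.80, 10.90). That places the tangent points at J = (65.00, 10.90) on BJ and K = (57.80, 18.10) on KP. Then |ZK| = |K − Z| = 60.57.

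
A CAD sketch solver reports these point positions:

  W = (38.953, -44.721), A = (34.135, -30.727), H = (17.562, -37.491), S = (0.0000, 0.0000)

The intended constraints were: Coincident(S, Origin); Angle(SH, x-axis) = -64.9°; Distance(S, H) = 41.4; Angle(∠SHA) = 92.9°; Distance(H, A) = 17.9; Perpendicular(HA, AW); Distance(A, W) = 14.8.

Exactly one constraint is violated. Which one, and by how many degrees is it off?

Perpendicular(HA, AW) — off by 3.20°.

S = (0.00, 0.00) ✓; SH at -64.90° ✓; |SH| = 41.40 ✓; ∠SHA = 92.90° ✓; |HA| = 17.90 ✓; ∠(HA, AW) = 93.20° ✗; |AW| = 14.80 ✓.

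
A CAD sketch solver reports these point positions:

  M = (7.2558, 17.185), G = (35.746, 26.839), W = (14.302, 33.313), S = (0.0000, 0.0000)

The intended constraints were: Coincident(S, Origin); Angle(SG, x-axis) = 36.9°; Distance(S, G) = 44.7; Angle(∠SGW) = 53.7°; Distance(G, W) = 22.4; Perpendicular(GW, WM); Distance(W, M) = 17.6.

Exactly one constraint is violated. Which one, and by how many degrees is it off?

Perpendicular(GW, WM) — off by 6.80°.

S = (0.00, 0.00) ✓; SG at 36.90° ✓; |SG| = 44.70 ✓; ∠SGW = 53.70° ✓; |GW| = 22.40 ✓; ∠(GW, WM) = 83.20° ✗; |WM| = 17.60 ✓.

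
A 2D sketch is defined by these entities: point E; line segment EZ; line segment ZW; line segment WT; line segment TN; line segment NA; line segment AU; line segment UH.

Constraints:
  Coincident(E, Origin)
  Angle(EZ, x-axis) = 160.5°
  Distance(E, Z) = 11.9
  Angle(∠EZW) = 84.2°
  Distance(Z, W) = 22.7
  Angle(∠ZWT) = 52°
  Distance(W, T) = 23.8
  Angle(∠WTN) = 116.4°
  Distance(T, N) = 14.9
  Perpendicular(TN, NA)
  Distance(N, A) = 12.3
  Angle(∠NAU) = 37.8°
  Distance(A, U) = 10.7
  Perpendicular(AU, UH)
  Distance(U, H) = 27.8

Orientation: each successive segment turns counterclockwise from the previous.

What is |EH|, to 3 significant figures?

29.0

E is at the origin; EZ runs at 160.5° with length 11.9, so Z = (-11.2, 3.97). ∠EZW = 84.2° gives ZW at -104° from the x-axis; with |ZW| = 22.7, W = (-16.6, -18.1). ∠ZWT = 52.0° gives WT at 24.3° from the x-axis; with |WT| = 23.8, T = (5.10, -8.29). ∠WTN = 116.4° gives TN at 87.9° from the x-axis; with |TN| = 14.9, N = (5.64, 6.60). TN ⟂ NA, so NA runs at 178°; with |NA| = 12.3, A = (-6.65, 7.05). ∠NAU = 37.8° gives AU at -39.9° from the x-axis; with |AU| = 10.7, U = (1.56, 0.189). AU ⟂ UH, so UH runs at 50.1°; with |UH| = 27.8, H = (19.4, 21.5). Then |EH| = |H − E| = 29.0.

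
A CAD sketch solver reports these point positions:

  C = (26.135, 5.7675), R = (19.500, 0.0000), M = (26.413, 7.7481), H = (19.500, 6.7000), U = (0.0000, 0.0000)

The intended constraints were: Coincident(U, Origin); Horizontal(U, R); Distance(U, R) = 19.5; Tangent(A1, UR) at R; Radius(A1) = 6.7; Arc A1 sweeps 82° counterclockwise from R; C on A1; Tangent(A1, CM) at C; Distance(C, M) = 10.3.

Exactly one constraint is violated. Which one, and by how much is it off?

Distance(C, M) = 10.3 — off by 8.30.

U = (0.00, 0.00) ✓; U.y = 0.00, R.y = 0.00 ✓; |UR| = 19.50 ✓; ∠(HR, RU) = 90.00° ✓; |HR| = 6.700 ✓; bearing(H→C) − bearing(H→R) = 82.00° ✓; |HC| = 6.700 ✓; ∠(HC, CM) = 89.99° ✓; |CM| = 2.000 ✗.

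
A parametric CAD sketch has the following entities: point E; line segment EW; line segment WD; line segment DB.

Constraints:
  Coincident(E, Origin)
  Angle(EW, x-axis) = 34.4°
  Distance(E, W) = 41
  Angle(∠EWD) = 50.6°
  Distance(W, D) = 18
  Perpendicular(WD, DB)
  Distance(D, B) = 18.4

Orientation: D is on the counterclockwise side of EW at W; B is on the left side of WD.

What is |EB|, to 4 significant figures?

15.52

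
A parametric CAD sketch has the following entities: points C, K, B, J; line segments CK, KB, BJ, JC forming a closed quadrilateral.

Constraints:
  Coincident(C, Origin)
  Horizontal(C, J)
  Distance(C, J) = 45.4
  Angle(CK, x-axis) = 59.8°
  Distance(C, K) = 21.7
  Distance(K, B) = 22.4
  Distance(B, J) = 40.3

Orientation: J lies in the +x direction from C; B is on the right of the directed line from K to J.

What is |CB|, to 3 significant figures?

5.96

C is at the origin; C and J share the same y with |CJ| = 45.4 and J in +x, so J = (45.4, 0). CK runs at 59.8° with |CK| = 21.7, so K = (10.9, 18.8). B is determined by |KB| = 22.4 and |BJ| = 40.3 together: it lies at the intersection of circle(K, 22.4) and circle(J, 40.3). With |KJ| = 39.3, the foot of the radical line on KJ is 5.33 from K and the perpendicular offset is √(22.4² − 5.33²) = 21.8. Taking the right-of-KJ solution: B = (5.20, -2.91).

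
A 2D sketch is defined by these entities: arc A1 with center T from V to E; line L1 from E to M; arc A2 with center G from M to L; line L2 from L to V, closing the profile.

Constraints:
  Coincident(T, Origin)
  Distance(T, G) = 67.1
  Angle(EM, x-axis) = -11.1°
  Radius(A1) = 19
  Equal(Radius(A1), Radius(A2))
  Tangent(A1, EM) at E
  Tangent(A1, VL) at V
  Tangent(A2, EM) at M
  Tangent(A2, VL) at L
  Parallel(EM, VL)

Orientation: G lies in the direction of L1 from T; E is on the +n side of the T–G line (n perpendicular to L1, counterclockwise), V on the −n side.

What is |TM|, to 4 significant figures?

69.74

Tangency of A1 to both parallel lines with radius 19.0 puts E and V at T ± 19.0·n: E = (3.658, 18.64), V = (-3.658, -18.64). Equal radii place M and L the same way about G: M = G + 19.0·n = (69.50, 5.726), L = G − 19.0·n = (62.19, -31.56). Then |TM| = |M − T| = 69.74.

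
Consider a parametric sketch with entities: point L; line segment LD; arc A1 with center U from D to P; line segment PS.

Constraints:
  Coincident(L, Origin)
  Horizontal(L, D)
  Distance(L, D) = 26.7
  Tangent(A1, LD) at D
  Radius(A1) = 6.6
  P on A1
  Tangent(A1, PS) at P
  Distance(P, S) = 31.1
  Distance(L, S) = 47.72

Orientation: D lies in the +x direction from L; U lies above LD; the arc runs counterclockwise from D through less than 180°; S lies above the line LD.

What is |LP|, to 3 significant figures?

34.1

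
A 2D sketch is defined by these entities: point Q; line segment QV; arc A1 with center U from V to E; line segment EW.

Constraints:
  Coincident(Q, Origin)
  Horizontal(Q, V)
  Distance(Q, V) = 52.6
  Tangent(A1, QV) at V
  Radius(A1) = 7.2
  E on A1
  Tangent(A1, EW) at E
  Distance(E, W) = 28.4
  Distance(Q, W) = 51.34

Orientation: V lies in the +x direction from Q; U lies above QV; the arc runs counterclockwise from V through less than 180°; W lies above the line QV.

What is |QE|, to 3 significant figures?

59.2

Q is at the origin; Q and V share the same y with |QV| = 52.6 and V on the +x side, so V = (52.6, 0.00). The tangent condition forces UV to be normal to QV, so U = V + (0, 7.2) = (52.6, 7.20). Since UE ⟂ EW (tangency), |UW| = √(7.2² + 28.4²) = 29.3 regardless of where E sits on A1. So W lies on both circle(Q, 51.34) and circle(U, 29.3); the above-QV intersection is W = (39.1, 33.2). E is the foot of the tangent from W: E = (58.0, 12.0).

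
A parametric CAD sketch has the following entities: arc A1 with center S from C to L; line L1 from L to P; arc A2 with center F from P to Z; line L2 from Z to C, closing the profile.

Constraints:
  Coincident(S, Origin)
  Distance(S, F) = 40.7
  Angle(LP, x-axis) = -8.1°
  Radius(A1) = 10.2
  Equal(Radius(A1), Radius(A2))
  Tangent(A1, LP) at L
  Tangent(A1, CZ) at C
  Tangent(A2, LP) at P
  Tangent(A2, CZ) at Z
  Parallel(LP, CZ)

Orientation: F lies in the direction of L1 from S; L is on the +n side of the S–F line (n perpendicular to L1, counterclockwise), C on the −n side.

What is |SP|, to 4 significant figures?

41.96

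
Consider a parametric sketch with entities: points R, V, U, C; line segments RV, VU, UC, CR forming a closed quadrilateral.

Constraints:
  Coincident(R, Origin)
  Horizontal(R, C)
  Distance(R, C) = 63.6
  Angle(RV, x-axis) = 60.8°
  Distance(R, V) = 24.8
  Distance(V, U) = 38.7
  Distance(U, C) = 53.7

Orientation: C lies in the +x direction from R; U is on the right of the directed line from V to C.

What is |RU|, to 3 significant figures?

21.2

R is at the origin; R and C share the same y with |RC| = 63.6 and C in +x, so C = (63.6, 0). RV runs at 60.8° with |RV| = 24.8, so V = (12.1, 21.6). U is determined by |VU| = 38.7 and |UC| = 53.7 together: it lies at the intersection of circle(V, 38.7) and circle(C, 53.7). With |VC| = 55.9, the foot of the radical line on VC is 15.5 from V and the perpendicular offset is √(38.7² − 15.5²) = 35.4. Taking the right-of-VC solution: U = (12.7, -17.0).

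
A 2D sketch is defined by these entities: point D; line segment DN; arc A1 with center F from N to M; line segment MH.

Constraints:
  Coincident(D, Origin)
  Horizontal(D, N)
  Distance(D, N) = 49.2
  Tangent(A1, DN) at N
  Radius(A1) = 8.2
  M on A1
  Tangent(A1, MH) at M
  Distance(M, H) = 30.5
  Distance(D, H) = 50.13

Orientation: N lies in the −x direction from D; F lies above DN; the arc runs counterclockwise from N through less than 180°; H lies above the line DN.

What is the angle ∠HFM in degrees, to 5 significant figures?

74.952°

Checks: D.y = 0.00, N.y = 0.00 ✓; |FM| = 8.200 ✓; ∠(FM, MH) = 90.00° ✓; |MH| = 30.50 ✓; |DH| = 50.13 ✓.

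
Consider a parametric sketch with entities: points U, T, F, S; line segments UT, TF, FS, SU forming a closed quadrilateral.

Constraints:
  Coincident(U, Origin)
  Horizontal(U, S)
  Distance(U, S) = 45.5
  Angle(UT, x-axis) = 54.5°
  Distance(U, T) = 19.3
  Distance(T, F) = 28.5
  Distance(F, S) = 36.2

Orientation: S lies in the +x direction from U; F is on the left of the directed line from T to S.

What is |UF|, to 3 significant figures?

47.4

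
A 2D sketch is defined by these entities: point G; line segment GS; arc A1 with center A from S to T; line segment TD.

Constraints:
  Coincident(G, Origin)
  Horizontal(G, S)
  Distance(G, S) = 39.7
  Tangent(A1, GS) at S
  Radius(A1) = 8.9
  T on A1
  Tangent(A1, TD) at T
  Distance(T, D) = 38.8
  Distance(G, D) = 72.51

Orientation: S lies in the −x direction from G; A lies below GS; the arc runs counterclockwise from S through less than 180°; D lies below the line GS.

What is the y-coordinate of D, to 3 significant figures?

-44.7

G is at the origin; GS is horizontal with |GS| = 39.7 and S on the −x side, so S = (-39.7, 0.00). Since A1 is tangent to GS there, AS ⟂ GS, so A = S + (0, -8.9) = (-39.7, -8.90). Since AT ⟂ TD (tangency), |AD| = √(8.9² + 38.8²) = 39.8 regardless of where T sits on A1. So D lies on both circle(G, 72.51) and circle(A, 39.8); the below-GS intersection is D = (-57.1, -44.7). T is the foot of the tangent from D: T = (-48.4, -6.90).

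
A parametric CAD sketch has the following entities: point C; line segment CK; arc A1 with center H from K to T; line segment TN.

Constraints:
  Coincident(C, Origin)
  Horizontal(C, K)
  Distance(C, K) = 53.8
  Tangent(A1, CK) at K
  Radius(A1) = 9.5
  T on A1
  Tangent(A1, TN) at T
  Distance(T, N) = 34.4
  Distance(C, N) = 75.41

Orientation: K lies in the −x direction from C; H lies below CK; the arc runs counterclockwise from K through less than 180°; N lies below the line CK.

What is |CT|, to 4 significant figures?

64.09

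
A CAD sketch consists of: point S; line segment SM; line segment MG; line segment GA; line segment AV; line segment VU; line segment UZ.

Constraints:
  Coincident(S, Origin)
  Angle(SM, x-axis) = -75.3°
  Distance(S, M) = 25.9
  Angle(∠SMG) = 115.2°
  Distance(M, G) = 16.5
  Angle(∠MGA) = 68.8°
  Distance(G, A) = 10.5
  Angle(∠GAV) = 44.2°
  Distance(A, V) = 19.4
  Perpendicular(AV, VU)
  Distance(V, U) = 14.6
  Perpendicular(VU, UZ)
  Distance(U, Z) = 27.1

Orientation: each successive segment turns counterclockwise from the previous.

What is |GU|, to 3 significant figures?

13.9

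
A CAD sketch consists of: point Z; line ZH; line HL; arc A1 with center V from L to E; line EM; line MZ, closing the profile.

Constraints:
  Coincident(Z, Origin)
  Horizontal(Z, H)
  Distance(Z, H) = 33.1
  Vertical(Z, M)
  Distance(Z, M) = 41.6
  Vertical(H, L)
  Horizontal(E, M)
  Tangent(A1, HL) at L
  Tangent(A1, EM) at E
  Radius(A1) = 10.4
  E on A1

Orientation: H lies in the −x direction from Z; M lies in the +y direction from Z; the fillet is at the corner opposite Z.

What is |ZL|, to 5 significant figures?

45.487

Z is at the origin; ZH is horizontal with |ZH| = 33.1 and H on the −x side, so H = (-33.100, 0.0000). Z and M share the same x with |ZM| = 41.6 and M on the +y side, so M = (0.0000, 41.600). The virtual corner opposite Z is at (-33.100, 41.600). The tangent condition forces VL to be normal to HL and tangency of A1 to EM means the radius VE is perpendicular to EM, with radius 10.4, so the center V sits 10.4 in from both sides at V = (-22.700, 31.200). That places the tangent points at L = (-33.100, 31.200) on HL and E = (-22.700, 41.600) on EM. Then |ZL| = |L − Z| = 45.487.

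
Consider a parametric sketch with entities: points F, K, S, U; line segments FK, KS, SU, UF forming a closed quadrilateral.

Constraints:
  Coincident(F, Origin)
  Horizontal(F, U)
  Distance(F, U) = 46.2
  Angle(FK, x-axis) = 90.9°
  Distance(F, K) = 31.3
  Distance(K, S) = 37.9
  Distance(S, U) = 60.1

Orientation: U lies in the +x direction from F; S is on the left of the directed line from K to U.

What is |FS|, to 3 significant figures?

63.3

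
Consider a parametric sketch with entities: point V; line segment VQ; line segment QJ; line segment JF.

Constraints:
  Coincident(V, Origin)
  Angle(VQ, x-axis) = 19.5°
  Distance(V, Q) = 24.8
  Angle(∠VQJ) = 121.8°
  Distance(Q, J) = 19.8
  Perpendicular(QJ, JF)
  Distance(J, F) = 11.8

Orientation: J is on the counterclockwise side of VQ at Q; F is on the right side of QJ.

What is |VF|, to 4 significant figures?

46.49

V is at the origin; VQ runs at 19.5° with length 24.8, so Q = 24.8·(cos 19.5°, sin 19.5°) = (23.38, 8.278). ∠VQJ = 121.8°, so QJ runs at 19.5° + (180° − 121.8°) = 77.70° from the x-axis; with |QJ| = 19.8, J = Q + 19.8·(cos 77.70°, sin 77.70°) = (27.60, 27.62). The perpendicularity gives JF at right angles to QJ; with |JF| = 11.8 on the right of QJ, F = J + 11.8·(0.9770, -0.2130) = (39.12, 25.11). Then |VF| = |F − V| = 46.49.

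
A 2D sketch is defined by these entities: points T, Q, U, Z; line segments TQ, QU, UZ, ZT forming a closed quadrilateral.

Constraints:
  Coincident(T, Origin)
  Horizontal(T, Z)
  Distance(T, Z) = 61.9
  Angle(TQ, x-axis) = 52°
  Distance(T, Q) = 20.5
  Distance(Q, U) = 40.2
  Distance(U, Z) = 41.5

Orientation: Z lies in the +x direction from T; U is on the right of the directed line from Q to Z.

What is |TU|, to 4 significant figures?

34.15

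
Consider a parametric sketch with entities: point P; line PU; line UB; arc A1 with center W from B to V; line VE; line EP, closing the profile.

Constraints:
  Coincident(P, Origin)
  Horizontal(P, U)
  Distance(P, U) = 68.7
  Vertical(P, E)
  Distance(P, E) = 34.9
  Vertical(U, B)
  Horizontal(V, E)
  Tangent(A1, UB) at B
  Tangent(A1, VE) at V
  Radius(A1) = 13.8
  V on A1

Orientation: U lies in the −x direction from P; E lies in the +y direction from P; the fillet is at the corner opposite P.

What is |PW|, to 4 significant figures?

58.82

P is at the origin; P and U share the same y with |PU| = 68.7 and U on the −x side, so U = (-68.70, 0.000). PE is vertical with |PE| = 34.9 and E on the +y side, so E = (0.000, 34.90). The virtual corner opposite P is at (-68.70, 34.90). A1 meets UB tangentially, so WB is at right angles to UB and tangency of A1 to VE means the radius WV is perpendicular to VE, with radius 13.8, so the center W sits 13.8 in from both sides at W = (-54.90, 21.10). Then |PW| = |W − P| = 58.82.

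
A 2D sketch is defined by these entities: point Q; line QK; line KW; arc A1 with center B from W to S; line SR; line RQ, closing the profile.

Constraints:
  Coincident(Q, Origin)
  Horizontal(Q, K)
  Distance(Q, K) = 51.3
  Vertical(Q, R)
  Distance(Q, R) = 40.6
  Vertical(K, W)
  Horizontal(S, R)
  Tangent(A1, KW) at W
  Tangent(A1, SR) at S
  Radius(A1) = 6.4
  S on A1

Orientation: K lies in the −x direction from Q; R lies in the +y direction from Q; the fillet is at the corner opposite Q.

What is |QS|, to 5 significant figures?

60.534

The virtual corner opposite Q is at (-51.300, 40.600). A1 meets KW tangentially, so BW is at right angles to KW and the tangent condition forces BS to be normal to SR, with radius 6.4, so the center B sits 6.4 in from both sides at B = (-44.900, 34.200). That places the tangent points at W = (-51.300, 34.200) on KW and S = (-44.900, 40.600) on SR. Then |QS| = |S − Q| = 60.534.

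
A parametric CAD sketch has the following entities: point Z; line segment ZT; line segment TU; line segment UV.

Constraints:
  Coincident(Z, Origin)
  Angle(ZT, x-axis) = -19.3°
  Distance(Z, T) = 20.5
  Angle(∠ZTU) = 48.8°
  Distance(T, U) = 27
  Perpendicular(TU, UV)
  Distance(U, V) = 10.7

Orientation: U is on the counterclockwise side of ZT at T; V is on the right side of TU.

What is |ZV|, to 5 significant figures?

29.405

Z is at the origin; ZT runs at -19.3° with length 20.5, so T = 20.5·(cos -19.3°, sin -19.3°) = (19.348, -6.7755). ∠ZTU = 48.8°, so TU runs at -19.3° + (180° − 48.8°) = 111.90° from the x-axis; with |TU| = 27.0, U = T + 27.0·(cos 111.90°, sin 111.90°) = (9.2772, 18.276). TU ⟂ UV; with |UV| = 10.7 on the right of TU, V = U + 10.7·(0.92784, 0.37299) = (19.205, 22.267). Then |ZV| = |V − Z| = 29.405.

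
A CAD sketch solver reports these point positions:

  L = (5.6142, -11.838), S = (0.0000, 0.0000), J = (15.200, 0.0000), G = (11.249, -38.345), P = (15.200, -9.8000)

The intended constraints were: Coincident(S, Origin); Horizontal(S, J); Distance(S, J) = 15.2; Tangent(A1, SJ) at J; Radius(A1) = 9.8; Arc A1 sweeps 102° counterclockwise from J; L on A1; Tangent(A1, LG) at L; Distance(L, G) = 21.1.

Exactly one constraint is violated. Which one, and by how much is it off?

Distance(L, G) = 21.1 — off by 6.00.

S = (0.00, 0.00) ✓; S.y = 0.00, J.y = 0.00 ✓; |SJ| = 15.20 ✓; ∠(PJ, JS) = 90.00° ✓; |PJ| = 9.800 ✓; bearing(P→L) − bearing(P→J) = 102.0° ✓; |PL| = 9.800 ✓; ∠(PL, LG) = 90.00° ✓; |LG| = 27.10 ✗.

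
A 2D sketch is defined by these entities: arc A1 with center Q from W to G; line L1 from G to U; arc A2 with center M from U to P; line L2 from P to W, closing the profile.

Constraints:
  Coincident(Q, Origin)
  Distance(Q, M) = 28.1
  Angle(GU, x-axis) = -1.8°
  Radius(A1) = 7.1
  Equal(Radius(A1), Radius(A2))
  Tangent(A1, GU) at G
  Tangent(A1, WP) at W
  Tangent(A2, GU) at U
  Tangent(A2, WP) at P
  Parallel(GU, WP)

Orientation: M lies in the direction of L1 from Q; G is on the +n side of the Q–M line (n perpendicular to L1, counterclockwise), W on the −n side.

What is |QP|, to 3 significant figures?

29.0

The slot axis is L1's direction at -1.8°, so u = (cos -1.8°, sin -1.8°) = (1.00, -0.0314) and n = (−sin -1.8°, cos -1.8°) = (0.0314, 1.00). Q is at the origin and M lies 28.1 along u from Q, so M = 28.1·u = (28.1, -0.883). Tangency of A1 to both parallel lines with radius 7.1 puts G and W at Q ± 7.1·n: G = (0.223, 7.10), W = (-0.223, -7.10). Equal radii place U and P the same way about M: U = M + 7.1·n = (28.3, 6.21), P = M − 7.1·n = (27.9, -7.98). Then |QP| = |P − Q| = 29.0.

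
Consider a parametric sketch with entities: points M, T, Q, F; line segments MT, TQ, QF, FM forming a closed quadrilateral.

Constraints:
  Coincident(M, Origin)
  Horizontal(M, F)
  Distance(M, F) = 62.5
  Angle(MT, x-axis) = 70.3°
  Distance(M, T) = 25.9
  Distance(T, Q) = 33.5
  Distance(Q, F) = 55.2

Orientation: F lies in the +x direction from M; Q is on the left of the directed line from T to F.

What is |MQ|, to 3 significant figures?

57.7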